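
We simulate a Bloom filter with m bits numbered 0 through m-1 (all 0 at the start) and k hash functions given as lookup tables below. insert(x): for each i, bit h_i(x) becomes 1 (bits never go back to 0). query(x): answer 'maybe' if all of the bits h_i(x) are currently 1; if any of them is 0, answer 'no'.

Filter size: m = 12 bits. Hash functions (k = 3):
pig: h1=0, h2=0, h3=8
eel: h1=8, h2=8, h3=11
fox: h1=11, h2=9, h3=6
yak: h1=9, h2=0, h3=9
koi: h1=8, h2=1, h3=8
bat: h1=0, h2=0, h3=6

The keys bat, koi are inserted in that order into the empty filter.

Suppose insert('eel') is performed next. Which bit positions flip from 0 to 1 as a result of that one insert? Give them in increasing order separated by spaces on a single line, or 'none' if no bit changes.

Start: bits=000000000000
After insert 'bat': sets bits 0 6 -> bits=100000100000
After insert 'koi': sets bits 1 8 -> bits=110000101000
insert 'eel' would touch bits 8 11; currently bit8=1, bit11=0
Bits that are 0 among those (would change 0->1): 11

Answer: 11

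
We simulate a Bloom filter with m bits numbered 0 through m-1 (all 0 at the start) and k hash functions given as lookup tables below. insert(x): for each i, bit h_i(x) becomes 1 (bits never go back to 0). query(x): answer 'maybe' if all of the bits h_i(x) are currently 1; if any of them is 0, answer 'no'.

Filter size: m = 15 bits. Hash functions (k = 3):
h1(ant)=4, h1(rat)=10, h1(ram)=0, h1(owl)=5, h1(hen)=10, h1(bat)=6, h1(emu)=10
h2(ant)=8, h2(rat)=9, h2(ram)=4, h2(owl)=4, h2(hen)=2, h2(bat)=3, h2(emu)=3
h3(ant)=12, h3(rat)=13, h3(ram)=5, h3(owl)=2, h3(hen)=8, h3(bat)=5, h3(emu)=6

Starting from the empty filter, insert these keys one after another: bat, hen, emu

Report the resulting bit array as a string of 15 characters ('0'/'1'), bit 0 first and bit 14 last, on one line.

Start: bits=000000000000000
After insert 'bat': sets bits 3 5 6 -> bits=000101100000000
After insert 'hen': sets bits 2 8 10 -> bits=001101101010000
After insert 'emu': sets bits 3 6 10 -> bits=001101101010000

Answer: 001101101010000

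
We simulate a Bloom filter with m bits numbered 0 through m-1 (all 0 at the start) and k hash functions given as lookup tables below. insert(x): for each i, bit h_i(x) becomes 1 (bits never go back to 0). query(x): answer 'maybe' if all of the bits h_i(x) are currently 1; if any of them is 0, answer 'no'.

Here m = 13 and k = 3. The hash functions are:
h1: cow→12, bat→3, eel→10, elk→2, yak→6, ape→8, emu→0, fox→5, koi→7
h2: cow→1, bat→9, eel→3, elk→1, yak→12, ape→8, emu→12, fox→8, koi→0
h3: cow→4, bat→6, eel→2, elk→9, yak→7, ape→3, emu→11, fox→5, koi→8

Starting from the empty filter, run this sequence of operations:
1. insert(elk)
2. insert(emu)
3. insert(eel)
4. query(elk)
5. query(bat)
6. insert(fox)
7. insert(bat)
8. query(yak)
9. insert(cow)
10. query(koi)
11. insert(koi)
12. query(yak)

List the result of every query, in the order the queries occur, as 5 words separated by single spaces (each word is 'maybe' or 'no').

Start: bits=0000000000000
Op 1: insert elk -> sets bits 1 2 9 -> bits=0110000001000
Op 2: insert emu -> sets bits 0 11 12 -> bits=1110000001011
Op 3: insert eel -> sets bits 2 3 10 -> bits=1111000001111
Op 4: query elk -> checks bit1=1, bit2=1, bit9=1 (all 1) -> maybe
Op 5: query bat -> checks bit3=1, bit6=0, bit9=1 (has a 0) -> no
Op 6: insert fox -> sets bits 5 8 -> bits=1111010011111
Op 7: insert bat -> sets bits 3 6 9 -> bits=1111011011111
Op 8: query yak -> checks bit6=1, bit7=0, bit12=1 (has a 0) -> no
Op 9: insert cow -> sets bits 1 4 12 -> bits=1111111011111
Op 10: query koi -> checks bit0=1, bit7=0, bit8=1 (has a 0) -> no
Op 11: insert koi -> sets bits 0 7 8 -> bits=1111111111111
Op 12: query yak -> checks bit6=1, bit7=1, bit12=1 (all 1) -> maybe
Query results in order: maybe no no no maybe

Answer: maybe no no no maybe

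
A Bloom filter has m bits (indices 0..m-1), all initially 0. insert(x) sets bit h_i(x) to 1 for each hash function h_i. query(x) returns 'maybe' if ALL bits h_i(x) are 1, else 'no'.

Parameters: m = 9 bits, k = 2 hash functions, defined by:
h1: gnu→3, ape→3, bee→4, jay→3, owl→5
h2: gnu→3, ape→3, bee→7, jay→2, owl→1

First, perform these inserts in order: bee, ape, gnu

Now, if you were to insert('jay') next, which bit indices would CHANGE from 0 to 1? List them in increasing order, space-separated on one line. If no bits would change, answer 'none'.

Start: bits=000000000
After insert 'bee': sets bits 4 7 -> bits=000010010
After insert 'ape': sets bits 3 -> bits=000110010
After insert 'gnu': sets bits 3 -> bits=000110010
insert 'jay' would touch bits 2 3; currently bit2=0, bit3=1
Bits that are 0 among those (would change 0->1): 2

Answer: 2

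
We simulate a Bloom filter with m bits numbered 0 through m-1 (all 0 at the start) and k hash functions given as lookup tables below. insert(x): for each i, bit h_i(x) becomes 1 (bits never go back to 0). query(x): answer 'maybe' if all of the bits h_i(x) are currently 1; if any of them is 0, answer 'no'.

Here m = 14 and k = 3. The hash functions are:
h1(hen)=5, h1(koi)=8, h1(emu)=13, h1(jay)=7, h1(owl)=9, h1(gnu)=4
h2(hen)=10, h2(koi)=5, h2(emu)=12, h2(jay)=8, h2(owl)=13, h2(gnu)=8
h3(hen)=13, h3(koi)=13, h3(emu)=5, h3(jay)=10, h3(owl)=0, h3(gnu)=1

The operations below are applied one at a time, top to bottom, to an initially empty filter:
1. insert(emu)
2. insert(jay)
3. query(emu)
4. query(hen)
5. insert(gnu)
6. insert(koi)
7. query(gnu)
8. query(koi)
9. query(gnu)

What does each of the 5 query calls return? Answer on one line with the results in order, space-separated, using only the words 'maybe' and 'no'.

Start: bits=00000000000000
Op 1: insert emu -> sets bits 5 12 13 -> bits=00000100000011
Op 2: insert jay -> sets bits 7 8 10 -> bits=00000101101011
Op 3: query emu -> checks bit5=1, bit12=1, bit13=1 (all 1) -> maybe
Op 4: query hen -> checks bit5=1, bit10=1, bit13=1 (all 1) -> maybe
Op 5: insert gnu -> sets bits 1 4 8 -> bits=01001101101011
Op 6: insert koi -> sets bits 5 8 13 -> bits=01001101101011
Op 7: query gnu -> checks bit1=1, bit4=1, bit8=1 (all 1) -> maybe
Op 8: query koi -> checks bit5=1, bit8=1, bit13=1 (all 1) -> maybe
Op 9: query gnu -> checks bit1=1, bit4=1, bit8=1 (all 1) -> maybe
Query results in order: maybe maybe maybe maybe maybe

Answer: maybe maybe maybe maybe maybe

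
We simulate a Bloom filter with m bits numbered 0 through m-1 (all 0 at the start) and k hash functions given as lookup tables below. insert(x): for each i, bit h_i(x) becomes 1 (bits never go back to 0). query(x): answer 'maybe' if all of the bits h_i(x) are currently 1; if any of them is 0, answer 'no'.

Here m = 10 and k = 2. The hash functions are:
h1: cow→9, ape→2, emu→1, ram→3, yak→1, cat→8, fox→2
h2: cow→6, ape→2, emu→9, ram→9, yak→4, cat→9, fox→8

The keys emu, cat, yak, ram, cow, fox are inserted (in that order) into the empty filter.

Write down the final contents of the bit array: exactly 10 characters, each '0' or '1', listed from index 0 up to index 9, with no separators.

Answer: 0111101011

Derivation:
Start: bits=0000000000
After insert 'emu': sets bits 1 9 -> bits=0100000001
After insert 'cat': sets bits 8 9 -> bits=0100000011
After insert 'yak': sets bits 1 4 -> bits=0100100011
After insert 'ram': sets bits 3 9 -> bits=0101100011
After insert 'cow': sets bits 6 9 -> bits=0101101011
After insert 'fox': sets bits 2 8 -> bits=0111101011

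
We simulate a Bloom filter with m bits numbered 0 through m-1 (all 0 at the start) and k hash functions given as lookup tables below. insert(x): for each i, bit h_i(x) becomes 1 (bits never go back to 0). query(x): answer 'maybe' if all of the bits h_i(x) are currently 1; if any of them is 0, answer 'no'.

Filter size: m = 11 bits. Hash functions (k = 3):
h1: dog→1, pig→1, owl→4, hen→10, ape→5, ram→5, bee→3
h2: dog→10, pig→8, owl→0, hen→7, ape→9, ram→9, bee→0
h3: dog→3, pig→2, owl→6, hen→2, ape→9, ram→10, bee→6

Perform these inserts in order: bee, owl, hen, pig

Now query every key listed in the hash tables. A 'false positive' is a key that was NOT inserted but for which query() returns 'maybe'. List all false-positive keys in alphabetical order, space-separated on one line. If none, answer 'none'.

Answer: dog

Derivation:
Start: bits=00000000000
After insert 'bee': sets bits 0 3 6 -> bits=10010010000
After insert 'owl': sets bits 0 4 6 -> bits=10011010000
After insert 'hen': sets bits 2 7 10 -> bits=10111011001
After insert 'pig': sets bits 1 2 8 -> bits=11111011101
Not inserted: ape dog ram — query each against bits=11111011101:
query ape: checks bit5=0, bit9=0 (has a 0) -> no => not a false positive
query dog: checks bit1=1, bit3=1, bit10=1 (all 1) -> maybe => FALSE POSITIVE
query ram: checks bit5=0, bit9=0, bit10=1 (has a 0) -> no => not a false positive
False positives (alphabetical): dog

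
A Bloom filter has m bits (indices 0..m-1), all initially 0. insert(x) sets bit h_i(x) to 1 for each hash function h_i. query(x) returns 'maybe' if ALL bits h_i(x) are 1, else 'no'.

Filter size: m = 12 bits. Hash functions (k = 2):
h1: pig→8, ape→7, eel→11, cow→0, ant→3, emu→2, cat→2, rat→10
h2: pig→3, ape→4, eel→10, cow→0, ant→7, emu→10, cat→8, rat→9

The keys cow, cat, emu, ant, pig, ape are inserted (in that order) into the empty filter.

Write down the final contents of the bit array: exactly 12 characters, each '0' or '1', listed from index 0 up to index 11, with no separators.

Answer: 101110011010

Derivation:
Start: bits=000000000000
After insert 'cow': sets bits 0 -> bits=100000000000
After insert 'cat': sets bits 2 8 -> bits=101000001000
After insert 'emu': sets bits 2 10 -> bits=101000001010
After insert 'ant': sets bits 3 7 -> bits=101100011010
After insert 'pig': sets bits 3 8 -> bits=101100011010
After insert 'ape': sets bits 4 7 -> bits=101110011010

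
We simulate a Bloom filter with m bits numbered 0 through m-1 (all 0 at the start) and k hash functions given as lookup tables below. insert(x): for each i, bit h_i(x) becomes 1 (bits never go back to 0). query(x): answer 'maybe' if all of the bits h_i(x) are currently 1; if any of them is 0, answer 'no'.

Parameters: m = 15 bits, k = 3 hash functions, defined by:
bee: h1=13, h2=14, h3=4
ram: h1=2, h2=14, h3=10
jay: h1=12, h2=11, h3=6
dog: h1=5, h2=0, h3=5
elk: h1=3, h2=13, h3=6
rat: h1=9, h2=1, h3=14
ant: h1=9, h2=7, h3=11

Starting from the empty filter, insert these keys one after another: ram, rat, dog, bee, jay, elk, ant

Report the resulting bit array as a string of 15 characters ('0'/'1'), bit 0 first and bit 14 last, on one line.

Start: bits=000000000000000
After insert 'ram': sets bits 2 10 14 -> bits=001000000010001
After insert 'rat': sets bits 1 9 14 -> bits=011000000110001
After insert 'dog': sets bits 0 5 -> bits=111001000110001
After insert 'bee': sets bits 4 13 14 -> bits=111011000110011
After insert 'jay': sets bits 6 11 12 -> bits=111011100111111
After insert 'elk': sets bits 3 6 13 -> bits=111111100111111
After insert 'ant': sets bits 7 9 11 -> bits=111111110111111

Answer: 111111110111111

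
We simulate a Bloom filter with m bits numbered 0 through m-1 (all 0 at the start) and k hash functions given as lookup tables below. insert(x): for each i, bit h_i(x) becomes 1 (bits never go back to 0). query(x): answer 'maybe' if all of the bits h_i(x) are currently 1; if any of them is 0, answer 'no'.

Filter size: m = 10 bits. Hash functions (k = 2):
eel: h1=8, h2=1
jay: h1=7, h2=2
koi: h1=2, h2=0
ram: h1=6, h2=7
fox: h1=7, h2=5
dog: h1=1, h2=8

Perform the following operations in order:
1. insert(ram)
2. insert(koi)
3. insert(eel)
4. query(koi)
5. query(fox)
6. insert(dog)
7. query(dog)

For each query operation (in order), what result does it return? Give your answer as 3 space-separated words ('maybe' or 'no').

Start: bits=0000000000
Op 1: insert ram -> sets bits 6 7 -> bits=0000001100
Op 2: insert koi -> sets bits 0 2 -> bits=1010001100
Op 3: insert eel -> sets bits 1 8 -> bits=1110001110
Op 4: query koi -> checks bit0=1, bit2=1 (all 1) -> maybe
Op 5: query fox -> checks bit5=0, bit7=1 (has a 0) -> no
Op 6: insert dog -> sets bits 1 8 -> bits=1110001110
Op 7: query dog -> checks bit1=1, bit8=1 (all 1) -> maybe
Query results in order: maybe no maybe

Answer: maybe no maybe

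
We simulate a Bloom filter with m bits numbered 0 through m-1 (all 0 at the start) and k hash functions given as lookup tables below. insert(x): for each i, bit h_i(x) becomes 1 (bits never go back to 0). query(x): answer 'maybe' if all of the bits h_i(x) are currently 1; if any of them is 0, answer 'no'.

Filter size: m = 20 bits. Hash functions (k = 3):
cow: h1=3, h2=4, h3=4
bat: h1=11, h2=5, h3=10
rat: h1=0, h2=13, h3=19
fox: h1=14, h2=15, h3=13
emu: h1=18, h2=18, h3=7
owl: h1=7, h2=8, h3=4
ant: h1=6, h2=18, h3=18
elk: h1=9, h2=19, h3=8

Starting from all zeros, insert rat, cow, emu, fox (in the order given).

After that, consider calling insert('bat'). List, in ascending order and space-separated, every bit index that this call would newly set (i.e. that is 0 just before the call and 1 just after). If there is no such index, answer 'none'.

Start: bits=00000000000000000000
After insert 'rat': sets bits 0 13 19 -> bits=10000000000001000001
After insert 'cow': sets bits 3 4 -> bits=10011000000001000001
After insert 'emu': sets bits 7 18 -> bits=10011001000001000011
After insert 'fox': sets bits 13 14 15 -> bits=10011001000001110011
insert 'bat' would touch bits 5 10 11; currently bit5=0, bit10=0, bit11=0
Bits that are 0 among those (would change 0->1): 5 10 11

Answer: 5 10 11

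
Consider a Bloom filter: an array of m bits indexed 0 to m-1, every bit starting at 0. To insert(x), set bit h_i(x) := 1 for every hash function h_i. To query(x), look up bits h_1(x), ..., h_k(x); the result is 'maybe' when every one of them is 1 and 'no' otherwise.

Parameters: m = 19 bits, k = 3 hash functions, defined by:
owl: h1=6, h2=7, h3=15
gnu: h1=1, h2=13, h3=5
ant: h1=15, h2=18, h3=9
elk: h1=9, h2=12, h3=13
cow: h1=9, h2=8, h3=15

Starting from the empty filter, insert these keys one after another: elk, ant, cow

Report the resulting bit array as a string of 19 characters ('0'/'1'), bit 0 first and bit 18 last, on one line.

Start: bits=0000000000000000000
After insert 'elk': sets bits 9 12 13 -> bits=0000000001001100000
After insert 'ant': sets bits 9 15 18 -> bits=0000000001001101001
After insert 'cow': sets bits 8 9 15 -> bits=0000000011001101001

Answer: 0000000011001101001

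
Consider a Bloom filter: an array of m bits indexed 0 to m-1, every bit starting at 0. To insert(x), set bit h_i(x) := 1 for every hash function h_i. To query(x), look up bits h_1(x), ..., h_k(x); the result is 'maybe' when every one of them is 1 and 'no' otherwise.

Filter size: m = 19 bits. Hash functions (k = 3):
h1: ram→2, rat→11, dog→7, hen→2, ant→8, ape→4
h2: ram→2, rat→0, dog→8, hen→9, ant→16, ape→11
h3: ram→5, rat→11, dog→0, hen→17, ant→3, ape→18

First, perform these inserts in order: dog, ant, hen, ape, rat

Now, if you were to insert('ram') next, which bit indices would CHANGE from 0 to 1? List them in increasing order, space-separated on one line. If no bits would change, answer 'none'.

Start: bits=0000000000000000000
After insert 'dog': sets bits 0 7 8 -> bits=1000000110000000000
After insert 'ant': sets bits 3 8 16 -> bits=1001000110000000100
After insert 'hen': sets bits 2 9 17 -> bits=1011000111000000110
After insert 'ape': sets bits 4 11 18 -> bits=1011100111010000111
After insert 'rat': sets bits 0 11 -> bits=1011100111010000111
insert 'ram' would touch bits 2 5; currently bit2=1, bit5=0
Bits that are 0 among those (would change 0->1): 5

Answer: 5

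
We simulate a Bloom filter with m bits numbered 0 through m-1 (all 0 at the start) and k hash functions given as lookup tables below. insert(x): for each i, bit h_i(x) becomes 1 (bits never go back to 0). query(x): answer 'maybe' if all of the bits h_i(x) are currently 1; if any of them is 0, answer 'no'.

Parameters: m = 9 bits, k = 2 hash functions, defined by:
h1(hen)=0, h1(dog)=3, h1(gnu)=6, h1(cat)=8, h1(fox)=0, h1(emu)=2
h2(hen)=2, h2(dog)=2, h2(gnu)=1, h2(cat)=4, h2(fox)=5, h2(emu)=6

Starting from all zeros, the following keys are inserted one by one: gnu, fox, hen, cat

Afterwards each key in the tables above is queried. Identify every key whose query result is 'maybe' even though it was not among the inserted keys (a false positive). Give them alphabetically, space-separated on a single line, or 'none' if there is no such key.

Answer: emu

Derivation:
Start: bits=000000000
After insert 'gnu': sets bits 1 6 -> bits=010000100
After insert 'fox': sets bits 0 5 -> bits=110001100
After insert 'hen': sets bits 0 2 -> bits=111001100
After insert 'cat': sets bits 4 8 -> bits=111011101
Not inserted: dog emu — query each against bits=111011101:
query dog: checks bit2=1, bit3=0 (has a 0) -> no => not a false positive
query emu: checks bit2=1, bit6=1 (all 1) -> maybe => FALSE POSITIVE
False positives (alphabetical): emu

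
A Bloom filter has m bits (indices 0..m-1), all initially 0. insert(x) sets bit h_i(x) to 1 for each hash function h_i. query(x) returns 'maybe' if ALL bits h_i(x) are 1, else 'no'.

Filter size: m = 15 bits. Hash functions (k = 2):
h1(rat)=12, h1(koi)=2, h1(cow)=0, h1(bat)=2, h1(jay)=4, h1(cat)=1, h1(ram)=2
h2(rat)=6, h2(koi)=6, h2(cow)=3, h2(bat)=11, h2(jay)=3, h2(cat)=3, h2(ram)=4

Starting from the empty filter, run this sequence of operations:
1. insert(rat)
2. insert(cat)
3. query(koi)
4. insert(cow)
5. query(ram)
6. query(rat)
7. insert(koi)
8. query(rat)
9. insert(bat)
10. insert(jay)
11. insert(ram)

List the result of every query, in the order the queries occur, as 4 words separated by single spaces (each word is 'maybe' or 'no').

Start: bits=000000000000000
Op 1: insert rat -> sets bits 6 12 -> bits=000000100000100
Op 2: insert cat -> sets bits 1 3 -> bits=010100100000100
Op 3: query koi -> checks bit2=0, bit6=1 (has a 0) -> no
Op 4: insert cow -> sets bits 0 3 -> bits=110100100000100
Op 5: query ram -> checks bit2=0, bit4=0 (has a 0) -> no
Op 6: query rat -> checks bit6=1, bit12=1 (all 1) -> maybe
Op 7: insert koi -> sets bits 2 6 -> bits=111100100000100
Op 8: query rat -> checks bit6=1, bit12=1 (all 1) -> maybe
Op 9: insert bat -> sets bits 2 11 -> bits=111100100001100
Op 10: insert jay -> sets bits 3 4 -> bits=111110100001100
Op 11: insert ram -> sets bits 2 4 -> bits=111110100001100
Query results in order: no no maybe maybe

Answer: no no maybe maybe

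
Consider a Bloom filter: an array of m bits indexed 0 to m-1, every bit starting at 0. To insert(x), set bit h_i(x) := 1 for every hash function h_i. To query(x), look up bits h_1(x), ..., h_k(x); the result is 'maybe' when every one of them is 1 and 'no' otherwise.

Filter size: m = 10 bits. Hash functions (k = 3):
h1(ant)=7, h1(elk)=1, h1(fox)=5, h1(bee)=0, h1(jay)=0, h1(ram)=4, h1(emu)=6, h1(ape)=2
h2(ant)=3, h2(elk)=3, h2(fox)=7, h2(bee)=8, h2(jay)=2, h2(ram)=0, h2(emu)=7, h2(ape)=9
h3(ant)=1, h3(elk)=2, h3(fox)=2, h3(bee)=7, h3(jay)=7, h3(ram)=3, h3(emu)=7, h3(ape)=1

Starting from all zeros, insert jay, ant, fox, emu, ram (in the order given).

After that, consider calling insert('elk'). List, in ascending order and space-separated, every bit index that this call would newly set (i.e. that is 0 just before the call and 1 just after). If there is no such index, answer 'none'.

Answer: none

Derivation:
Start: bits=0000000000
After insert 'jay': sets bits 0 2 7 -> bits=1010000100
After insert 'ant': sets bits 1 3 7 -> bits=1111000100
After insert 'fox': sets bits 2 5 7 -> bits=1111010100
After insert 'emu': sets bits 6 7 -> bits=1111011100
After insert 'ram': sets bits 0 3 4 -> bits=1111111100
insert 'elk' would touch bits 1 2 3; currently bit1=1, bit2=1, bit3=1
Bits that are 0 among those (would change 0->1): none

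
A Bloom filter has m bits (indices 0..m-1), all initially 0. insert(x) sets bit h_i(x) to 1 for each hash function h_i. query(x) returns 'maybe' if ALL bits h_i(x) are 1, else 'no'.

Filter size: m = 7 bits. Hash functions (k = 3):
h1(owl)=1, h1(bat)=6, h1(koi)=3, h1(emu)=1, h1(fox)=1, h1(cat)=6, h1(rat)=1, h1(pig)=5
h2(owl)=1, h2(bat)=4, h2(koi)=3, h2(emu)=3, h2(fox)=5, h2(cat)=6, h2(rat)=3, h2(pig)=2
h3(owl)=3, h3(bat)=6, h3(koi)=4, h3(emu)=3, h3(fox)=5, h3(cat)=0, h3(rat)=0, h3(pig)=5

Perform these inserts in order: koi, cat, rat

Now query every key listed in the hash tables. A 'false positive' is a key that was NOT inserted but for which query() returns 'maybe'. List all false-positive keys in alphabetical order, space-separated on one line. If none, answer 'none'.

Start: bits=0000000
After insert 'koi': sets bits 3 4 -> bits=0001100
After insert 'cat': sets bits 0 6 -> bits=1001101
After insert 'rat': sets bits 0 1 3 -> bits=1101101
Not inserted: bat emu fox owl pig — query each against bits=1101101:
query bat: checks bit4=1, bit6=1 (all 1) -> maybe => FALSE POSITIVE
query emu: checks bit1=1, bit3=1 (all 1) -> maybe => FALSE POSITIVE
query fox: checks bit1=1, bit5=0 (has a 0) -> no => not a false positive
query owl: checks bit1=1, bit3=1 (all 1) -> maybe => FALSE POSITIVE
query pig: checks bit2=0, bit5=0 (has a 0) -> no => not a false positive
False positives (alphabetical): bat emu owl

Answer: bat emu owl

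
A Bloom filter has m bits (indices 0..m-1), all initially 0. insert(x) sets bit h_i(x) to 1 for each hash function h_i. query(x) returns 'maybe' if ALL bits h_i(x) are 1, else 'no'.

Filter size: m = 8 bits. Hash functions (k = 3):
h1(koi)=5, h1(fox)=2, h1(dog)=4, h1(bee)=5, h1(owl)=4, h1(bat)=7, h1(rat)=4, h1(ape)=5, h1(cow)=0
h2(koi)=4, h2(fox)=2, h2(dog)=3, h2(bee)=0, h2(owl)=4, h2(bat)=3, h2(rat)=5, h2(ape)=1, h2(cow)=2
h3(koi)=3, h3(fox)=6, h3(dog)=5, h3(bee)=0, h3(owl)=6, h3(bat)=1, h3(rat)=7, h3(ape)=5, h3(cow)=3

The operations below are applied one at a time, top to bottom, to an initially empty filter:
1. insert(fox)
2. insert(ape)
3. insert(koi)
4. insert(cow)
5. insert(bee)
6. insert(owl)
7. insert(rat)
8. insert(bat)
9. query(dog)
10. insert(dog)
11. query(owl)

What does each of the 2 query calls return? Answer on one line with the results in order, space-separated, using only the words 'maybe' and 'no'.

Start: bits=00000000
Op 1: insert fox -> sets bits 2 6 -> bits=00100010
Op 2: insert ape -> sets bits 1 5 -> bits=01100110
Op 3: insert koi -> sets bits 3 4 5 -> bits=01111110
Op 4: insert cow -> sets bits 0 2 3 -> bits=11111110
Op 5: insert bee -> sets bits 0 5 -> bits=11111110
Op 6: insert owl -> sets bits 4 6 -> bits=11111110
Op 7: insert rat -> sets bits 4 5 7 -> bits=11111111
Op 8: insert bat -> sets bits 1 3 7 -> bits=11111111
Op 9: query dog -> checks bit3=1, bit4=1, bit5=1 (all 1) -> maybe
Op 10: insert dog -> sets bits 3 4 5 -> bits=11111111
Op 11: query owl -> checks bit4=1, bit6=1 (all 1) -> maybe
Query results in order: maybe maybe

Answer: maybe maybe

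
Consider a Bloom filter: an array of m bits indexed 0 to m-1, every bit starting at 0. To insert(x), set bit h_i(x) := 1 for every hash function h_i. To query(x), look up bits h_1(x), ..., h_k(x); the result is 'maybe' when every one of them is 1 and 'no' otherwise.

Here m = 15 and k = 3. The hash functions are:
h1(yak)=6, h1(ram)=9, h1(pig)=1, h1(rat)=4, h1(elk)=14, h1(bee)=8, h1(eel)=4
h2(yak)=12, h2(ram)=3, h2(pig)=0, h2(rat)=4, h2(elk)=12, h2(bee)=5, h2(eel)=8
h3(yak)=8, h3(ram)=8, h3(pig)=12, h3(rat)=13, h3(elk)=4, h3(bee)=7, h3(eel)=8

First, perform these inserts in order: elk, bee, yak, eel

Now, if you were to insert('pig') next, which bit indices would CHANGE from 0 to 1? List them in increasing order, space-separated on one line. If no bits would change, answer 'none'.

Start: bits=000000000000000
After insert 'elk': sets bits 4 12 14 -> bits=000010000000101
After insert 'bee': sets bits 5 7 8 -> bits=000011011000101
After insert 'yak': sets bits 6 8 12 -> bits=000011111000101
After insert 'eel': sets bits 4 8 -> bits=000011111000101
insert 'pig' would touch bits 0 1 12; currently bit0=0, bit1=0, bit12=1
Bits that are 0 among those (would change 0->1): 0 1

Answer: 0 1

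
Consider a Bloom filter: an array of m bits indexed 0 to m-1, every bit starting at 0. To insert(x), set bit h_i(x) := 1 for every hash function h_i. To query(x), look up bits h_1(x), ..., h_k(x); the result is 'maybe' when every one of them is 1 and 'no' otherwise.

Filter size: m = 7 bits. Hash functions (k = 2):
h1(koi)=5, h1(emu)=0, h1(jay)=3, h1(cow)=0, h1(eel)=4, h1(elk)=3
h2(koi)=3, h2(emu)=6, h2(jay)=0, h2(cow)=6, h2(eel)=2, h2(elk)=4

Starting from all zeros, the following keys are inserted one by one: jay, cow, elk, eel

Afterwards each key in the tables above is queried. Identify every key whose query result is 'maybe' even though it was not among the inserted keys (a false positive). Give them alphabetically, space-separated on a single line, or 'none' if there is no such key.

Answer: emu

Derivation:
Start: bits=0000000
After insert 'jay': sets bits 0 3 -> bits=1001000
After insert 'cow': sets bits 0 6 -> bits=1001001
After insert 'elk': sets bits 3 4 -> bits=1001101
After insert 'eel': sets bits 2 4 -> bits=1011101
Not inserted: emu koi — query each against bits=1011101:
query emu: checks bit0=1, bit6=1 (all 1) -> maybe => FALSE POSITIVE
query koi: checks bit3=1, bit5=0 (has a 0) -> no => not a false positive
False positives (alphabetical): emu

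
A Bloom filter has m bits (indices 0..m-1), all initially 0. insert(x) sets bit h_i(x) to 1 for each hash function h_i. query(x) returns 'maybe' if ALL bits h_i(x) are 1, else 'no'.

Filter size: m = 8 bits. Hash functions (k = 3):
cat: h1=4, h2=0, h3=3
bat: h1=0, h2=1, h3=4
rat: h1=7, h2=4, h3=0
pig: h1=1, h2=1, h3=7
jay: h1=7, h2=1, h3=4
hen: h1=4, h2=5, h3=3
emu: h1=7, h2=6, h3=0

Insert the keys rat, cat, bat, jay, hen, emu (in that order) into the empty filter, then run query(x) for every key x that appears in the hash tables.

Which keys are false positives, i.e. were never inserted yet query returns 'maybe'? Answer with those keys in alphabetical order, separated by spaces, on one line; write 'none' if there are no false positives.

Answer: pig

Derivation:
Start: bits=00000000
After insert 'rat': sets bits 0 4 7 -> bits=10001001
After insert 'cat': sets bits 0 3 4 -> bits=10011001
After insert 'bat': sets bits 0 1 4 -> bits=11011001
After insert 'jay': sets bits 1 4 7 -> bits=11011001
After insert 'hen': sets bits 3 4 5 -> bits=11011101
After insert 'emu': sets bits 0 6 7 -> bits=11011111
Not inserted: pig — query each against bits=11011111:
query pig: checks bit1=1, bit7=1 (all 1) -> maybe => FALSE POSITIVE
False positives (alphabetical): pig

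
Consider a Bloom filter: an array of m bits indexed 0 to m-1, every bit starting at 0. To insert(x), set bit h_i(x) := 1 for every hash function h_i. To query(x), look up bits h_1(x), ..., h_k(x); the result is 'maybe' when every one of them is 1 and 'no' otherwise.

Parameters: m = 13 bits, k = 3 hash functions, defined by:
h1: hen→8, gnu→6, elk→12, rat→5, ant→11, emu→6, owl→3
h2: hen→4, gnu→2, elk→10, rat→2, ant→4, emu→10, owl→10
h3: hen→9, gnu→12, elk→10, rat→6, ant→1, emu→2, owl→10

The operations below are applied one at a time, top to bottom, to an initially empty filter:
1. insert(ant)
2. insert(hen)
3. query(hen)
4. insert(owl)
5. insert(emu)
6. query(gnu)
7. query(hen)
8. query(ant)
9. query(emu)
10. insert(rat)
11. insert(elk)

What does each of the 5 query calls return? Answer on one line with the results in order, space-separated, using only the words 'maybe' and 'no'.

Answer: maybe no maybe maybe maybe

Derivation:
Start: bits=0000000000000
Op 1: insert ant -> sets bits 1 4 11 -> bits=0100100000010
Op 2: insert hen -> sets bits 4 8 9 -> bits=0100100011010
Op 3: query hen -> checks bit4=1, bit8=1, bit9=1 (all 1) -> maybe
Op 4: insert owl -> sets bits 3 10 -> bits=0101100011110
Op 5: insert emu -> sets bits 2 6 10 -> bits=0111101011110
Op 6: query gnu -> checks bit2=1, bit6=1, bit12=0 (has a 0) -> no
Op 7: query hen -> checks bit4=1, bit8=1, bit9=1 (all 1) -> maybe
Op 8: query ant -> checks bit1=1, bit4=1, bit11=1 (all 1) -> maybe
Op 9: query emu -> checks bit2=1, bit6=1, bit10=1 (all 1) -> maybe
Op 10: insert rat -> sets bits 2 5 6 -> bits=0111111011110
Op 11: insert elk -> sets bits 10 12 -> bits=0111111011111
Query results in order: maybe no maybe maybe maybe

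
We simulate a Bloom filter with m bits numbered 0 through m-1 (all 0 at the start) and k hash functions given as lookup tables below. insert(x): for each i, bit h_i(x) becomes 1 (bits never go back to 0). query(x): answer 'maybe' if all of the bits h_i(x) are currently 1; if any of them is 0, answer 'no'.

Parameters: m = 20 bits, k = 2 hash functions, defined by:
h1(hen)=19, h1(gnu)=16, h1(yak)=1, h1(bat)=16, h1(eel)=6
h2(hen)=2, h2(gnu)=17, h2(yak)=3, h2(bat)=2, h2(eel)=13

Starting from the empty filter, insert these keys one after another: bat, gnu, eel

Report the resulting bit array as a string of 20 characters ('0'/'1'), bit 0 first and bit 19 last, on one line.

Start: bits=00000000000000000000
After insert 'bat': sets bits 2 16 -> bits=00100000000000001000
After insert 'gnu': sets bits 16 17 -> bits=00100000000000001100
After insert 'eel': sets bits 6 13 -> bits=00100010000001001100

Answer: 00100010000001001100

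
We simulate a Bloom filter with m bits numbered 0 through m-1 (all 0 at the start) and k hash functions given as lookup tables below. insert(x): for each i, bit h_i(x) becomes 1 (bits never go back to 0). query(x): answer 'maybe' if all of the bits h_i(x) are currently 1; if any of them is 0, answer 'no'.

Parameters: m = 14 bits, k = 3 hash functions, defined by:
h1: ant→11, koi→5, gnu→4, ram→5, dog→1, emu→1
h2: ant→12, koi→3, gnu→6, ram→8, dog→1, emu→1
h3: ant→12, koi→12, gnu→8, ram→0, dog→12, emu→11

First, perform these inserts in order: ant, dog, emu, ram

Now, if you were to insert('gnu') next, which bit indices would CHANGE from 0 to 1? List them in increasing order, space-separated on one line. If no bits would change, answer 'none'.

Answer: 4 6

Derivation:
Start: bits=00000000000000
After insert 'ant': sets bits 11 12 -> bits=00000000000110
After insert 'dog': sets bits 1 12 -> bits=01000000000110
After insert 'emu': sets bits 1 11 -> bits=01000000000110
After insert 'ram': sets bits 0 5 8 -> bits=11000100100110
insert 'gnu' would touch bits 4 6 8; currently bit4=0, bit6=0, bit8=1
Bits that are 0 among those (would change 0->1): 4 6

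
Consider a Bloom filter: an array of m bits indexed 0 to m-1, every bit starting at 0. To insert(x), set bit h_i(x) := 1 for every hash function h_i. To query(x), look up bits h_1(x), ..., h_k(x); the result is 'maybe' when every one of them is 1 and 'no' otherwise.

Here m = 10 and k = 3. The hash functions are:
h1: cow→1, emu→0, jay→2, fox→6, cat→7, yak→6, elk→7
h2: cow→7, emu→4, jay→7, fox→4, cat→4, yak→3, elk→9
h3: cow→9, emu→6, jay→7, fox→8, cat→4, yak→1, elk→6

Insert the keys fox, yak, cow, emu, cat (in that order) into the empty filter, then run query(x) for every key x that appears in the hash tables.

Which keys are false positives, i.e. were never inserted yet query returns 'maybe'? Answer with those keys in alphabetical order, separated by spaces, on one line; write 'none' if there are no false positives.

Answer: elk

Derivation:
Start: bits=0000000000
After insert 'fox': sets bits 4 6 8 -> bits=0000101010
After insert 'yak': sets bits 1 3 6 -> bits=0101101010
After insert 'cow': sets bits 1 7 9 -> bits=0101101111
After insert 'emu': sets bits 0 4 6 -> bits=1101101111
After insert 'cat': sets bits 4 7 -> bits=1101101111
Not inserted: elk jay — query each against bits=1101101111:
query elk: checks bit6=1, bit7=1, bit9=1 (all 1) -> maybe => FALSE POSITIVE
query jay: checks bit2=0, bit7=1 (has a 0) -> no => not a false positive
False positives (alphabetical): elk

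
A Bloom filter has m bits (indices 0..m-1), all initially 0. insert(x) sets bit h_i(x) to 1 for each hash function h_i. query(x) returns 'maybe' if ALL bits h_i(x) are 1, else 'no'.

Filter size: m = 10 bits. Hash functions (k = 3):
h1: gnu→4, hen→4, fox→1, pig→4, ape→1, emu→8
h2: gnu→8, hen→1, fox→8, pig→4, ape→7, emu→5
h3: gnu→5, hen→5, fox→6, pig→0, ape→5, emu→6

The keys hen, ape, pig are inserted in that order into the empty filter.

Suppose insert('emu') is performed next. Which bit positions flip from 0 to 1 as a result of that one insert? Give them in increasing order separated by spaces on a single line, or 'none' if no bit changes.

Start: bits=0000000000
After insert 'hen': sets bits 1 4 5 -> bits=0100110000
After insert 'ape': sets bits 1 5 7 -> bits=0100110100
After insert 'pig': sets bits 0 4 -> bits=1100110100
insert 'emu' would touch bits 5 6 8; currently bit5=1, bit6=0, bit8=0
Bits that are 0 among those (would change 0->1): 6 8

Answer: 6 8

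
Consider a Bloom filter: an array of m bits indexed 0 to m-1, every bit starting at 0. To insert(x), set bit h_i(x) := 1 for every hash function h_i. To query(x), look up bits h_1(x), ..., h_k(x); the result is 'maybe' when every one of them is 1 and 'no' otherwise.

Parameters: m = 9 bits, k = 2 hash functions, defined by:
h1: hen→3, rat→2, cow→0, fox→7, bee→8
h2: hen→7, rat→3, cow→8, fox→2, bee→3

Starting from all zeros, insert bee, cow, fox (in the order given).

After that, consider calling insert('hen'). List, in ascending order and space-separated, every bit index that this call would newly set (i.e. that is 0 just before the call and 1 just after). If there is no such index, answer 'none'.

Answer: none

Derivation:
Start: bits=000000000
After insert 'bee': sets bits 3 8 -> bits=000100001
After insert 'cow': sets bits 0 8 -> bits=100100001
After insert 'fox': sets bits 2 7 -> bits=101100011
insert 'hen' would touch bits 3 7; currently bit3=1, bit7=1
Bits that are 0 among those (would change 0->1): none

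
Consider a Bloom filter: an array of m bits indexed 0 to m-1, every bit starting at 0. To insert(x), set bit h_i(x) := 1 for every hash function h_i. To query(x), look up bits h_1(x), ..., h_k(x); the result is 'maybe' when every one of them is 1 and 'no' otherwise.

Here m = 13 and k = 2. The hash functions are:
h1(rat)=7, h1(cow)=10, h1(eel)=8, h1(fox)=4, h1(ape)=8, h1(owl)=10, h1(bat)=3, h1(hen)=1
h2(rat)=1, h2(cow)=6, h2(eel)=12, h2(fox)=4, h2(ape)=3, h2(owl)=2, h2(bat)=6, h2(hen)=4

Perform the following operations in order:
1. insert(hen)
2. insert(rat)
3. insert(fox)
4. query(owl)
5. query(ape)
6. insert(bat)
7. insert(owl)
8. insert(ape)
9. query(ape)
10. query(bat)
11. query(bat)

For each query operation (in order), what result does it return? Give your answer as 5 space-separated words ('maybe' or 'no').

Start: bits=0000000000000
Op 1: insert hen -> sets bits 1 4 -> bits=0100100000000
Op 2: insert rat -> sets bits 1 7 -> bits=0100100100000
Op 3: insert fox -> sets bits 4 -> bits=0100100100000
Op 4: query owl -> checks bit2=0, bit10=0 (has a 0) -> no
Op 5: query ape -> checks bit3=0, bit8=0 (has a 0) -> no
Op 6: insert bat -> sets bits 3 6 -> bits=0101101100000
Op 7: insert owl -> sets bits 2 10 -> bits=0111101100100
Op 8: insert ape -> sets bits 3 8 -> bits=0111101110100
Op 9: query ape -> checks bit3=1, bit8=1 (all 1) -> maybe
Op 10: query bat -> checks bit3=1, bit6=1 (all 1) -> maybe
Op 11: query bat -> checks bit3=1, bit6=1 (all 1) -> maybe
Query results in order: no no maybe maybe maybe

Answer: no no maybe maybe maybe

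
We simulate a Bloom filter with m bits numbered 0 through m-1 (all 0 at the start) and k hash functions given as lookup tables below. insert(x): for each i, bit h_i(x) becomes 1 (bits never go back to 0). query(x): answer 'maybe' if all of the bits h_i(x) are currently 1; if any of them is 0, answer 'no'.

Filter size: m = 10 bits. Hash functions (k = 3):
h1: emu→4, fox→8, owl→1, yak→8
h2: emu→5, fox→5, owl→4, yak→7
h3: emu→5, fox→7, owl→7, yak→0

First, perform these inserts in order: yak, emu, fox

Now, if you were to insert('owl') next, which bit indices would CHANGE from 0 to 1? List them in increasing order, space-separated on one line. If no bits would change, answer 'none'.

Answer: 1

Derivation:
Start: bits=0000000000
After insert 'yak': sets bits 0 7 8 -> bits=1000000110
After insert 'emu': sets bits 4 5 -> bits=1000110110
After insert 'fox': sets bits 5 7 8 -> bits=1000110110
insert 'owl' would touch bits 1 4 7; currently bit1=0, bit4=1, bit7=1
Bits that are 0 among those (would change 0->1): 1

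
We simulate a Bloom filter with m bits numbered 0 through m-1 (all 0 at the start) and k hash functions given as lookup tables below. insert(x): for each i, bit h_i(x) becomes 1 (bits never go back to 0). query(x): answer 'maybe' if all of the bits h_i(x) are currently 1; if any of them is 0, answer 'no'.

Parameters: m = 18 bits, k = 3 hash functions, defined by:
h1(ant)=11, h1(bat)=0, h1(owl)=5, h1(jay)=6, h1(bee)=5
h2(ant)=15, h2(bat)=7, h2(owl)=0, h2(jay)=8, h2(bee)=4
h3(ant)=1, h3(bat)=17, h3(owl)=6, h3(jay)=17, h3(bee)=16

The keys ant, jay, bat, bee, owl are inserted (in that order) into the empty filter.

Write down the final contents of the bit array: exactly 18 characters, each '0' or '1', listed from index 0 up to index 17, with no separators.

Answer: 110011111001000111

Derivation:
Start: bits=000000000000000000
After insert 'ant': sets bits 1 11 15 -> bits=010000000001000100
After insert 'jay': sets bits 6 8 17 -> bits=010000101001000101
After insert 'bat': sets bits 0 7 17 -> bits=110000111001000101
After insert 'bee': sets bits 4 5 16 -> bits=110011111001000111
After insert 'owl': sets bits 0 5 6 -> bits=110011111001000111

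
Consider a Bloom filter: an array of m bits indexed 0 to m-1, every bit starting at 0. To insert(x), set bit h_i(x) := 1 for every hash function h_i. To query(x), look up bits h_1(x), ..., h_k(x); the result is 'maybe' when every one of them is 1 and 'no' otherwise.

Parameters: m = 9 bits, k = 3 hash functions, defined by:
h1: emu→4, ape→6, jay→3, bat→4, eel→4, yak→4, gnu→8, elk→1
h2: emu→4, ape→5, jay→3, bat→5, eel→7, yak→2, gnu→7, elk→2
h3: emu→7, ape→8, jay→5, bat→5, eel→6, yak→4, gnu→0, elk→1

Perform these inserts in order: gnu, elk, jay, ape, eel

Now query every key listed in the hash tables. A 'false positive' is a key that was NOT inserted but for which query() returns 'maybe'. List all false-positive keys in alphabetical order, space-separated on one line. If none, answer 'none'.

Start: bits=000000000
After insert 'gnu': sets bits 0 7 8 -> bits=100000011
After insert 'elk': sets bits 1 2 -> bits=111000011
After insert 'jay': sets bits 3 5 -> bits=111101011
After insert 'ape': sets bits 5 6 8 -> bits=111101111
After insert 'eel': sets bits 4 6 7 -> bits=111111111
Not inserted: bat emu yak — query each against bits=111111111:
query bat: checks bit4=1, bit5=1 (all 1) -> maybe => FALSE POSITIVE
query emu: checks bit4=1, bit7=1 (all 1) -> maybe => FALSE POSITIVE
query yak: checks bit2=1, bit4=1 (all 1) -> maybe => FALSE POSITIVE
False positives (alphabetical): bat emu yak

Answer: bat emu yak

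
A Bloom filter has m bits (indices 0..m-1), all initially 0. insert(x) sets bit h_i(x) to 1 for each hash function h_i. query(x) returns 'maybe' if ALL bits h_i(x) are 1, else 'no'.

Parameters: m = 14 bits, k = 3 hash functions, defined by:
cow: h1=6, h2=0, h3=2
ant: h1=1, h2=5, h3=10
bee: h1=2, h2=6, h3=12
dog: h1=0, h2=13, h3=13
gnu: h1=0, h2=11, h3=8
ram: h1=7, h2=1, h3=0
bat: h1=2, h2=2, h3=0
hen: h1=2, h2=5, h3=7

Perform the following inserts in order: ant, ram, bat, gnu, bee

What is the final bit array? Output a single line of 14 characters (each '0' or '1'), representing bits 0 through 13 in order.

Start: bits=00000000000000
After insert 'ant': sets bits 1 5 10 -> bits=01000100001000
After insert 'ram': sets bits 0 1 7 -> bits=11000101001000
After insert 'bat': sets bits 0 2 -> bits=11100101001000
After insert 'gnu': sets bits 0 8 11 -> bits=11100101101100
After insert 'bee': sets bits 2 6 12 -> bits=11100111101110

Answer: 11100111101110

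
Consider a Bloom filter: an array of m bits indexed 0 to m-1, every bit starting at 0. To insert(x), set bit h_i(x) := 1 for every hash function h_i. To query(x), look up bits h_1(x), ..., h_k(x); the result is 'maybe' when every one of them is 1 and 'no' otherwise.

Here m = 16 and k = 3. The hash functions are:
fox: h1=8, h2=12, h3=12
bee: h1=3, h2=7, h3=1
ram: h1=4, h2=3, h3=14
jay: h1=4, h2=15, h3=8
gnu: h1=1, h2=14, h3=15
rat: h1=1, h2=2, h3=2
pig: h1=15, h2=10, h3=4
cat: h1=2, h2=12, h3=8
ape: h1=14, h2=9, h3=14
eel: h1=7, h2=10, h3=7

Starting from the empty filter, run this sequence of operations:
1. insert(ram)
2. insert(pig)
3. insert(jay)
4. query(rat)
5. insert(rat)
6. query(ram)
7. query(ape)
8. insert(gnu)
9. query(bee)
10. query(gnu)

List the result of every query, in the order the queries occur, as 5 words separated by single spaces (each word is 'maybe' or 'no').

Answer: no maybe no no maybe

Derivation:
Start: bits=0000000000000000
Op 1: insert ram -> sets bits 3 4 14 -> bits=0001100000000010
Op 2: insert pig -> sets bits 4 10 15 -> bits=0001100000100011
Op 3: insert jay -> sets bits 4 8 15 -> bits=0001100010100011
Op 4: query rat -> checks bit1=0, bit2=0 (has a 0) -> no
Op 5: insert rat -> sets bits 1 2 -> bits=0111100010100011
Op 6: query ram -> checks bit3=1, bit4=1, bit14=1 (all 1) -> maybe
Op 7: query ape -> checks bit9=0, bit14=1 (has a 0) -> no
Op 8: insert gnu -> sets bits 1 14 15 -> bits=0111100010100011
Op 9: query bee -> checks bit1=1, bit3=1, bit7=0 (has a 0) -> no
Op 10: query gnu -> checks bit1=1, bit14=1, bit15=1 (all 1) -> maybe
Query results in order: no maybe no no maybe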